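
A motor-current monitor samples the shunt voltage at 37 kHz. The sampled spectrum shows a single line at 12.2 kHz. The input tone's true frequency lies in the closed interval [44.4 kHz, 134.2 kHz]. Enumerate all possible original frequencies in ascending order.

49.2 kHz, 61.8 kHz, 86.2 kHz, 98.8 kHz, 123.2 kHz

Frequencies that alias to 12.2 kHz are k·fs ± 12.2 kHz for integer k ≥ 0.
k=0: 12.2 kHz.
k=1: 24.8 kHz, 49.2 kHz.
k=2: 61.8 kHz, 86.2 kHz.
k=3: 98.8 kHz, 123.2 kHz.
k=4: 135.8 kHz, 160.2 kHz.
Within [44.4 kHz, 134.2 kHz]: 49.2 kHz, 61.8 kHz, 86.2 kHz, 98.8 kHz, 123.2 kHz.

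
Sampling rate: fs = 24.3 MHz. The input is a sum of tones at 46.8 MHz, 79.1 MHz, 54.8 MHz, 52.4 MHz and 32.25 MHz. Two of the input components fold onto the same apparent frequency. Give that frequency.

fs/2 = 12.15 MHz.
46.8 MHz mod fs = 22.5 MHz.
22.5 MHz > fs/2 = 12.15 MHz, folds to fs − 22.5 MHz = 1.8 MHz.
79.1 MHz mod fs = 6.2 MHz.
6.2 MHz ≤ fs/2 = 12.15 MHz, appears at 6.2 MHz.
54.8 MHz mod fs = 6.2 MHz.
6.2 MHz ≤ fs/2 = 12.15 MHz, appears at 6.2 MHz.
52.4 MHz mod fs = 3.8 MHz.
3.8 MHz ≤ fs/2 = 12.15 MHz, appears at 3.8 MHz.
32.25 MHz mod fs = 7.95 MHz.
7.95 MHz ≤ fs/2 = 12.15 MHz, appears at 7.95 MHz.
54.8 MHz and 79.1 MHz both map to 6.2 MHz.

6.2 MHz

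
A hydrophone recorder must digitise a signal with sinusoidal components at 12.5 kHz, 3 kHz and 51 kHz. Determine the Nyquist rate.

102 kHz

Highest-frequency component: 51 kHz.
Nyquist rate = 2 × 51 kHz = 102 kHz.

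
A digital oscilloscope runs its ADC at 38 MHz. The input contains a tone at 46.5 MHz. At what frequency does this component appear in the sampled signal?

8.5 MHz

46.5 MHz mod fs = 8.5 MHz.
8.5 MHz ≤ fs/2 = 19 MHz, appears at 8.5 MHz.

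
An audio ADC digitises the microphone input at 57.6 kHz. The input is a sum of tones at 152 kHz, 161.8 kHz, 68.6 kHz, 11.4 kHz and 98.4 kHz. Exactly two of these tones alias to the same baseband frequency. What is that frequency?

fs/2 = 28.8 kHz.
152 kHz mod fs = 36.8 kHz.
36.8 kHz > fs/2 = 28.8 kHz, folds to fs − 36.8 kHz = 20.8 kHz.
161.8 kHz mod fs = 46.6 kHz.
46.6 kHz > fs/2 = 28.8 kHz, folds to fs − 46.6 kHz = 11 kHz.
68.6 kHz mod fs = 11 kHz.
11 kHz ≤ fs/2 = 28.8 kHz, appears at 11 kHz.
11.4 kHz ≤ fs/2 = 28.8 kHz, passes unchanged.
98.4 kHz mod fs = 40.8 kHz.
40.8 kHz > fs/2 = 28.8 kHz, folds to fs − 40.8 kHz = 16.8 kHz.
68.6 kHz and 161.8 kHz both map to 11 kHz.

11 kHz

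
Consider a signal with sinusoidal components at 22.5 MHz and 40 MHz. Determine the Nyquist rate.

80 MHz

Highest-frequency component: 40 MHz.
Nyquist rate = 2 × 40 MHz = 80 MHz.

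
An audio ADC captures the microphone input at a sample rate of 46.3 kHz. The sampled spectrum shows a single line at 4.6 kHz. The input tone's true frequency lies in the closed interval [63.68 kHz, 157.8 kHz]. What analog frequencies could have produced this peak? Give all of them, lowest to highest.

Frequencies that alias to 4.6 kHz are k·fs ± 4.6 kHz for integer k ≥ 0.
k=0: 4.6 kHz.
k=1: 41.7 kHz, 50.9 kHz.
k=2: 88 kHz, 97.2 kHz.
k=3: 134.3 kHz, 143.5 kHz.
k=4: 180.6 kHz, 189.8 kHz.
Within [63.68 kHz, 157.8 kHz]: 88 kHz, 97.2 kHz, 134.3 kHz, 143.5 kHz.

88 kHz, 97.2 kHz, 134.3 kHz, 143.5 kHz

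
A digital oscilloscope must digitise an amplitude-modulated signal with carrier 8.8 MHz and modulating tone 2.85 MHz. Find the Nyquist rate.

23.3 MHz

AM sidebands sit at fc ± fm = 5.95 MHz and 11.65 MHz.
Highest-frequency component: 11.65 MHz.
Nyquist rate = 2 × 11.65 MHz = 23.3 MHz.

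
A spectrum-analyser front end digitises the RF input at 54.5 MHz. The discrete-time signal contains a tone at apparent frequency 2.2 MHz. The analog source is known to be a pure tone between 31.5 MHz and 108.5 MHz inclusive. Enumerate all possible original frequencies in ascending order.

Frequencies that alias to 2.2 MHz are k·fs ± 2.2 MHz for integer k ≥ 0.
k=0: 2.2 MHz.
k=1: 52.3 MHz, 56.7 MHz.
k=2: 106.8 MHz, 111.2 MHz.
k=3: 161.3 MHz, 165.7 MHz.
Within [31.5 MHz, 108.5 MHz]: 52.3 MHz, 56.7 MHz, 106.8 MHz.

52.3 MHz, 56.7 MHz, 106.8 MHz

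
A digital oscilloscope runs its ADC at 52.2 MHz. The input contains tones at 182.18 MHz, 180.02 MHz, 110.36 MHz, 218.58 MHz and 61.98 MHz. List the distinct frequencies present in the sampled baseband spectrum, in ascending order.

5.96 MHz, 9.78 MHz, 23.42 MHz, 25.58 MHz

fs/2 = 26.1 MHz.
182.18 MHz mod fs = 25.58 MHz.
25.58 MHz ≤ fs/2 = 26.1 MHz, appears at 25.58 MHz.
180.02 MHz mod fs = 23.42 MHz.
23.42 MHz ≤ fs/2 = 26.1 MHz, appears at 23.42 MHz.
110.36 MHz mod fs = 5.96 MHz.
5.96 MHz ≤ fs/2 = 26.1 MHz, appears at 5.96 MHz.
218.58 MHz mod fs = 9.78 MHz.
9.78 MHz ≤ fs/2 = 26.1 MHz, appears at 9.78 MHz.
61.98 MHz mod fs = 9.78 MHz.
9.78 MHz ≤ fs/2 = 26.1 MHz, appears at 9.78 MHz.
Distinct values: {5.96 MHz, 9.78 MHz, 23.42 MHz, 25.58 MHz}.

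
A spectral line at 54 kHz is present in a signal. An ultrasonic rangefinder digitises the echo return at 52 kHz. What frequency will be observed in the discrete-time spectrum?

54 kHz mod fs = 2 kHz.
2 kHz ≤ fs/2 = 26 kHz, appears at 2 kHz.

2 kHz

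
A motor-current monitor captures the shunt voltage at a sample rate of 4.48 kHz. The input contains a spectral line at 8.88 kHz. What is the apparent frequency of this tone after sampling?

0.08 kHz

8.88 kHz mod fs = 4.4 kHz.
4.4 kHz > fs/2 = 2.24 kHz, folds to fs − 4.4 kHz = 0.08 kHz.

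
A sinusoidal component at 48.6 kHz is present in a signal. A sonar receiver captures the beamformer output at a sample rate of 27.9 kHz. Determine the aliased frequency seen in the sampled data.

48.6 kHz mod fs = 20.7 kHz.
20.7 kHz > fs/2 = 13.95 kHz, folds to fs − 20.7 kHz = 7.2 kHz.

7.2 kHz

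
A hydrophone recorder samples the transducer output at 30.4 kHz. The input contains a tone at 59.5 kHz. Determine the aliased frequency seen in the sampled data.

59.5 kHz mod fs = 29.1 kHz.
29.1 kHz > fs/2 = 15.2 kHz, folds to fs − 29.1 kHz = 1.3 kHz.

1.3 kHz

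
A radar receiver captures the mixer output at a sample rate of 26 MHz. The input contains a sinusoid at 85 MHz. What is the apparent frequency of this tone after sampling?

7 MHz

85 MHz mod fs = 7 MHz.
7 MHz ≤ fs/2 = 13 MHz, appears at 7 MHz.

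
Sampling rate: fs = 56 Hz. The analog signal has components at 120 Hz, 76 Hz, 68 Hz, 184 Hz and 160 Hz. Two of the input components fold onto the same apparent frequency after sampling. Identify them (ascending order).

120 Hz, 160 Hz

fs/2 = 28 Hz.
120 Hz mod fs = 8 Hz.
8 Hz ≤ fs/2 = 28 Hz, appears at 8 Hz.
76 Hz mod fs = 20 Hz.
20 Hz ≤ fs/2 = 28 Hz, appears at 20 Hz.
68 Hz mod fs = 12 Hz.
12 Hz ≤ fs/2 = 28 Hz, appears at 12 Hz.
184 Hz mod fs = 16 Hz.
16 Hz ≤ fs/2 = 28 Hz, appears at 16 Hz.
160 Hz mod fs = 48 Hz.
48 Hz > fs/2 = 28 Hz, folds to fs − 48 Hz = 8 Hz.
120 Hz and 160 Hz both map to 8 Hz.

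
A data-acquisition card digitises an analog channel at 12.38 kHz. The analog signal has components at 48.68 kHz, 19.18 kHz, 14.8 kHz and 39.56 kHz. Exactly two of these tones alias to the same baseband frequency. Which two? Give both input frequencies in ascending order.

14.8 kHz, 39.56 kHz

fs/2 = 6.19 kHz.
48.68 kHz mod fs = 11.54 kHz.
11.54 kHz > fs/2 = 6.19 kHz, folds to fs − 11.54 kHz = 0.84 kHz.
19.18 kHz mod fs = 6.8 kHz.
6.8 kHz > fs/2 = 6.19 kHz, folds to fs − 6.8 kHz = 5.58 kHz.
14.8 kHz mod fs = 2.42 kHz.
2.42 kHz ≤ fs/2 = 6.19 kHz, appears at 2.42 kHz.
39.56 kHz mod fs = 2.42 kHz.
2.42 kHz ≤ fs/2 = 6.19 kHz, appears at 2.42 kHz.
14.8 kHz and 39.56 kHz both map to 2.42 kHz.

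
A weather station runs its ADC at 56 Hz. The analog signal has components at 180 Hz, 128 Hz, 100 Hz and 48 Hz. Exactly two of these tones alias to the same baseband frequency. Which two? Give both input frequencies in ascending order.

100 Hz, 180 Hz

fs/2 = 28 Hz.
180 Hz mod fs = 12 Hz.
12 Hz ≤ fs/2 = 28 Hz, appears at 12 Hz.
128 Hz mod fs = 16 Hz.
16 Hz ≤ fs/2 = 28 Hz, appears at 16 Hz.
100 Hz mod fs = 44 Hz.
44 Hz > fs/2 = 28 Hz, folds to fs − 44 Hz = 12 Hz.
48 Hz > fs/2 = 28 Hz, folds to fs − 48 Hz = 8 Hz.
100 Hz and 180 Hz both map to 12 Hz.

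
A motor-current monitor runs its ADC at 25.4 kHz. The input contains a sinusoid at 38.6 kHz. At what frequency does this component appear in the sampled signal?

12.2 kHz

38.6 kHz mod fs = 13.2 kHz.
13.2 kHz > fs/2 = 12.7 kHz, folds to fs − 13.2 kHz = 12.2 kHz.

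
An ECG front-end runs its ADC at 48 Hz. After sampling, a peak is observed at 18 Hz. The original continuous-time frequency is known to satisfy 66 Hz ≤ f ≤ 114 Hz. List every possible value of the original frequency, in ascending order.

Frequencies that alias to 18 Hz are k·fs ± 18 Hz for integer k ≥ 0.
k=0: 18 Hz.
k=1: 30 Hz, 66 Hz.
k=2: 78 Hz, 114 Hz.
k=3: 126 Hz, 162 Hz.
Within [66 Hz, 114 Hz]: 66 Hz, 78 Hz, 114 Hz.

66 Hz, 78 Hz, 114 Hz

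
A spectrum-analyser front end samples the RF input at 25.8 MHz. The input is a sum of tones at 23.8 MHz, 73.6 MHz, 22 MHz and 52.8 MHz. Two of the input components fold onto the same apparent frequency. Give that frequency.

3.8 MHz

fs/2 = 12.9 MHz.
23.8 MHz > fs/2 = 12.9 MHz, folds to fs − 23.8 MHz = 2 MHz.
73.6 MHz mod fs = 22 MHz.
22 MHz > fs/2 = 12.9 MHz, folds to fs − 22 MHz = 3.8 MHz.
22 MHz > fs/2 = 12.9 MHz, folds to fs − 22 MHz = 3.8 MHz.
52.8 MHz mod fs = 1.2 MHz.
1.2 MHz ≤ fs/2 = 12.9 MHz, appears at 1.2 MHz.
22 MHz and 73.6 MHz both map to 3.8 MHz.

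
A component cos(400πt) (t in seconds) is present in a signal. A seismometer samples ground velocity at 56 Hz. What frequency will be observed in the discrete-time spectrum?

24 Hz

ω = 400π rad/s → f = ω/(2π) = 200 Hz.
200 Hz mod fs = 32 Hz.
32 Hz > fs/2 = 28 Hz, folds to fs − 32 Hz = 24 Hz.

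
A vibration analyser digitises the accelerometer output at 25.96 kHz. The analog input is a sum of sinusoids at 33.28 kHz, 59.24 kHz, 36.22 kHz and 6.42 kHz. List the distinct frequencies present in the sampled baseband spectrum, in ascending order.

fs/2 = 12.98 kHz.
33.28 kHz mod fs = 7.32 kHz.
7.32 kHz ≤ fs/2 = 12.98 kHz, appears at 7.32 kHz.
59.24 kHz mod fs = 7.32 kHz.
7.32 kHz ≤ fs/2 = 12.98 kHz, appears at 7.32 kHz.
36.22 kHz mod fs = 10.26 kHz.
10.26 kHz ≤ fs/2 = 12.98 kHz, appears at 10.26 kHz.
6.42 kHz ≤ fs/2 = 12.98 kHz, passes unchanged.
Distinct values: {6.42 kHz, 7.32 kHz, 10.26 kHz}.

6.42 kHz, 7.32 kHz, 10.26 kHz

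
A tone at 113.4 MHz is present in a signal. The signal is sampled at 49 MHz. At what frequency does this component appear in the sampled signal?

15.4 MHz

113.4 MHz mod fs = 15.4 MHz.
15.4 MHz ≤ fs/2 = 24.5 MHz, appears at 15.4 MHz.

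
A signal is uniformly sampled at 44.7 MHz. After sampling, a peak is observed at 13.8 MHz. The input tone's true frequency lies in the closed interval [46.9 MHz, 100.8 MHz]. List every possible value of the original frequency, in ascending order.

58.5 MHz, 75.6 MHz

Frequencies that alias to 13.8 MHz are k·fs ± 13.8 MHz for integer k ≥ 0.
k=0: 13.8 MHz.
k=1: 30.9 MHz, 58.5 MHz.
k=2: 75.6 MHz, 103.2 MHz.
k=3: 120.3 MHz, 147.9 MHz.
Within [46.9 MHz, 100.8 MHz]: 58.5 MHz, 75.6 MHz.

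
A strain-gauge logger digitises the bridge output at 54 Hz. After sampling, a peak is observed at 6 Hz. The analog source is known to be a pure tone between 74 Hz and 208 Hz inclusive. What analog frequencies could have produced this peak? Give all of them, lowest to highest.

Frequencies that alias to 6 Hz are k·fs ± 6 Hz for integer k ≥ 0.
k=0: 6 Hz.
k=1: 48 Hz, 60 Hz.
k=2: 102 Hz, 114 Hz.
k=3: 156 Hz, 168 Hz.
k=4: 210 Hz, 222 Hz.
Within [74 Hz, 208 Hz]: 102 Hz, 114 Hz, 156 Hz, 168 Hz.

102 Hz, 114 Hz, 156 Hz, 168 Hz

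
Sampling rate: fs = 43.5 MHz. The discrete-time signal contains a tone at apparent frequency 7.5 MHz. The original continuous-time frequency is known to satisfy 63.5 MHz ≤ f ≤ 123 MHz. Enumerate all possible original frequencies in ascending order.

Frequencies that alias to 7.5 MHz are k·fs ± 7.5 MHz for integer k ≥ 0.
k=0: 7.5 MHz.
k=1: 36 MHz, 51 MHz.
k=2: 79.5 MHz, 94.5 MHz.
k=3: 123 MHz, 138 MHz.
k=4: 166.5 MHz, 181.5 MHz.
Within [63.5 MHz, 123 MHz]: 79.5 MHz, 94.5 MHz, 123 MHz.

79.5 MHz, 94.5 MHz, 123 MHz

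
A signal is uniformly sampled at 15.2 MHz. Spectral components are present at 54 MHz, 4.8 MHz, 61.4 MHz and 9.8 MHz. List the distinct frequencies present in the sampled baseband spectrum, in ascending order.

fs/2 = 7.6 MHz.
54 MHz mod fs = 8.4 MHz.
8.4 MHz > fs/2 = 7.6 MHz, folds to fs − 8.4 MHz = 6.8 MHz.
4.8 MHz ≤ fs/2 = 7.6 MHz, passes unchanged.
61.4 MHz mod fs = 0.6 MHz.
0.6 MHz ≤ fs/2 = 7.6 MHz, appears at 0.6 MHz.
9.8 MHz > fs/2 = 7.6 MHz, folds to fs − 9.8 MHz = 5.4 MHz.
Distinct values: {0.6 MHz, 4.8 MHz, 5.4 MHz, 6.8 MHz}.

0.6 MHz, 4.8 MHz, 5.4 MHz, 6.8 MHz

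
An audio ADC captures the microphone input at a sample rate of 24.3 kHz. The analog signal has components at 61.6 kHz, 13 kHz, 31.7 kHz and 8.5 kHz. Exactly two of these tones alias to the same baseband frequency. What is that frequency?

fs/2 = 12.15 kHz.
61.6 kHz mod fs = 13 kHz.
13 kHz > fs/2 = 12.15 kHz, folds to fs − 13 kHz = 11.3 kHz.
13 kHz > fs/2 = 12.15 kHz, folds to fs − 13 kHz = 11.3 kHz.
31.7 kHz mod fs = 7.4 kHz.
7.4 kHz ≤ fs/2 = 12.15 kHz, appears at 7.4 kHz.
8.5 kHz ≤ fs/2 = 12.15 kHz, passes unchanged.
13 kHz and 61.6 kHz both map to 11.3 kHz.

11.3 kHz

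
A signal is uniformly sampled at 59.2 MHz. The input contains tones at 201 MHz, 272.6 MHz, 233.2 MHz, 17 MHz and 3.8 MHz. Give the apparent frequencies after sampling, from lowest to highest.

3.6 MHz, 3.8 MHz, 17 MHz, 23.4 MHz

fs/2 = 29.6 MHz.
201 MHz mod fs = 23.4 MHz.
23.4 MHz ≤ fs/2 = 29.6 MHz, appears at 23.4 MHz.
272.6 MHz mod fs = 35.8 MHz.
35.8 MHz > fs/2 = 29.6 MHz, folds to fs − 35.8 MHz = 23.4 MHz.
233.2 MHz mod fs = 55.6 MHz.
55.6 MHz > fs/2 = 29.6 MHz, folds to fs − 55.6 MHz = 3.6 MHz.
17 MHz ≤ fs/2 = 29.6 MHz, passes unchanged.
3.8 MHz ≤ fs/2 = 29.6 MHz, passes unchanged.
Distinct values: {3.6 MHz, 3.8 MHz, 17 MHz, 23.4 MHz}.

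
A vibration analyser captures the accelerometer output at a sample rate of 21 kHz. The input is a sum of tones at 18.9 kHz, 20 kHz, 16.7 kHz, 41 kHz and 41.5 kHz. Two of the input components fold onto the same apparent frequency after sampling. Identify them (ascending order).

20 kHz, 41 kHz

fs/2 = 10.5 kHz.
18.9 kHz > fs/2 = 10.5 kHz, folds to fs − 18.9 kHz = 2.1 kHz.
20 kHz > fs/2 = 10.5 kHz, folds to fs − 20 kHz = 1 kHz.
16.7 kHz > fs/2 = 10.5 kHz, folds to fs − 16.7 kHz = 4.3 kHz.
41 kHz mod fs = 20 kHz.
20 kHz > fs/2 = 10.5 kHz, folds to fs − 20 kHz = 1 kHz.
41.5 kHz mod fs = 20.5 kHz.
20.5 kHz > fs/2 = 10.5 kHz, folds to fs − 20.5 kHz = 0.5 kHz.
20 kHz and 41 kHz both map to 1 kHz.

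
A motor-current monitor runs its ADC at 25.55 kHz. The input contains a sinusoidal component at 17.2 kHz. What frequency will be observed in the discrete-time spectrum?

17.2 kHz > fs/2 = 12.775 kHz, folds to fs − 17.2 kHz = 8.35 kHz.

8.35 kHz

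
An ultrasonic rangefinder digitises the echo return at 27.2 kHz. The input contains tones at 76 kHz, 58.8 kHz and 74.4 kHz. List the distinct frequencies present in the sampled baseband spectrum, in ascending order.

fs/2 = 13.6 kHz.
76 kHz mod fs = 21.6 kHz.
21.6 kHz > fs/2 = 13.6 kHz, folds to fs − 21.6 kHz = 5.6 kHz.
58.8 kHz mod fs = 4.4 kHz.
4.4 kHz ≤ fs/2 = 13.6 kHz, appears at 4.4 kHz.
74.4 kHz mod fs = 20 kHz.
20 kHz > fs/2 = 13.6 kHz, folds to fs − 20 kHz = 7.2 kHz.
Distinct values: {4.4 kHz, 5.6 kHz, 7.2 kHz}.

4.4 kHz, 5.6 kHz, 7.2 kHz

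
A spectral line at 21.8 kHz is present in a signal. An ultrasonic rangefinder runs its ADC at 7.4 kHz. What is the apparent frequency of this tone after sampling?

0.4 kHz

21.8 kHz mod fs = 7 kHz.
7 kHz > fs/2 = 3.7 kHz, folds to fs − 7 kHz = 0.4 kHz.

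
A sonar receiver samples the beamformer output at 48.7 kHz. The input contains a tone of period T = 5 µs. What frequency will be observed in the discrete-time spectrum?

T = 5 µs → f = 1/T = 200 kHz.
200 kHz mod fs = 5.2 kHz.
5.2 kHz ≤ fs/2 = 24.35 kHz, appears at 5.2 kHz.

5.2 kHz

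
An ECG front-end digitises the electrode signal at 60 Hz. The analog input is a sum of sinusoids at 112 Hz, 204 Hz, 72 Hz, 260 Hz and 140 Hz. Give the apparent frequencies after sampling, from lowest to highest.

8 Hz, 12 Hz, 20 Hz, 24 Hz

fs/2 = 30 Hz.
112 Hz mod fs = 52 Hz.
52 Hz > fs/2 = 30 Hz, folds to fs − 52 Hz = 8 Hz.
204 Hz mod fs = 24 Hz.
24 Hz ≤ fs/2 = 30 Hz, appears at 24 Hz.
72 Hz mod fs = 12 Hz.
12 Hz ≤ fs/2 = 30 Hz, appears at 12 Hz.
260 Hz mod fs = 20 Hz.
20 Hz ≤ fs/2 = 30 Hz, appears at 20 Hz.
140 Hz mod fs = 20 Hz.
20 Hz ≤ fs/2 = 30 Hz, appears at 20 Hz.
Distinct values: {8 Hz, 12 Hz, 20 Hz, 24 Hz}.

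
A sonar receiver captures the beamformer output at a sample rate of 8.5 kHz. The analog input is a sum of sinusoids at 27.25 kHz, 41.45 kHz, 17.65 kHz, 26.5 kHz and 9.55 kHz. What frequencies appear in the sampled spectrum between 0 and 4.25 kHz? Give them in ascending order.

fs/2 = 4.25 kHz.
27.25 kHz mod fs = 1.75 kHz.
1.75 kHz ≤ fs/2 = 4.25 kHz, appears at 1.75 kHz.
41.45 kHz mod fs = 7.45 kHz.
7.45 kHz > fs/2 = 4.25 kHz, folds to fs − 7.45 kHz = 1.05 kHz.
17.65 kHz mod fs = 0.65 kHz.
0.65 kHz ≤ fs/2 = 4.25 kHz, appears at 0.65 kHz.
26.5 kHz mod fs = 1 kHz.
1 kHz ≤ fs/2 = 4.25 kHz, appears at 1 kHz.
9.55 kHz mod fs = 1.05 kHz.
1.05 kHz ≤ fs/2 = 4.25 kHz, appears at 1.05 kHz.
Distinct values: {0.65 kHz, 1 kHz, 1.05 kHz, 1.75 kHz}.

0.65 kHz, 1 kHz, 1.05 kHz, 1.75 kHz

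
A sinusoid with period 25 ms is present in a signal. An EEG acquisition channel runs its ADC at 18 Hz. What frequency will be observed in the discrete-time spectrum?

4 Hz

T = 25 ms → f = 1/T = 40 Hz.
40 Hz mod fs = 4 Hz.
4 Hz ≤ fs/2 = 9 Hz, appears at 4 Hz.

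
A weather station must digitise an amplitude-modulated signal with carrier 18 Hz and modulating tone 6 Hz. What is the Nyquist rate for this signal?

48 Hz

AM sidebands sit at fc ± fm = 12 Hz and 24 Hz.
Highest-frequency component: 24 Hz.
Nyquist rate = 2 × 24 Hz = 48 Hz.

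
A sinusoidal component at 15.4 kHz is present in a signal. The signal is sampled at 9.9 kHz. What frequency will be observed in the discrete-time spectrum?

15.4 kHz mod fs = 5.5 kHz.
5.5 kHz > fs/2 = 4.95 kHz, folds to fs − 5.5 kHz = 4.4 kHz.

4.4 kHz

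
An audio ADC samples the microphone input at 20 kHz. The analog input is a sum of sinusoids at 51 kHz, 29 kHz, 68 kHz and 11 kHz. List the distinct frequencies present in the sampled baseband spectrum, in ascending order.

fs/2 = 10 kHz.
51 kHz mod fs = 11 kHz.
11 kHz > fs/2 = 10 kHz, folds to fs − 11 kHz = 9 kHz.
29 kHz mod fs = 9 kHz.
9 kHz ≤ fs/2 = 10 kHz, appears at 9 kHz.
68 kHz mod fs = 8 kHz.
8 kHz ≤ fs/2 = 10 kHz, appears at 8 kHz.
11 kHz > fs/2 = 10 kHz, folds to fs − 11 kHz = 9 kHz.
Distinct values: {8 kHz, 9 kHz}.

8 kHz, 9 kHz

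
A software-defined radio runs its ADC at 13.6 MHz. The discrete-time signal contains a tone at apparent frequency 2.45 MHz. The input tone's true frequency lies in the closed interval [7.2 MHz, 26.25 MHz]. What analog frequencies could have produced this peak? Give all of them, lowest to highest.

Frequencies that alias to 2.45 MHz are k·fs ± 2.45 MHz for integer k ≥ 0.
k=0: 2.45 MHz.
k=1: 11.15 MHz, 16.05 MHz.
k=2: 24.75 MHz, 29.65 MHz.
k=3: 38.35 MHz, 43.25 MHz.
Within [7.2 MHz, 26.25 MHz]: 11.15 MHz, 16.05 MHz, 24.75 MHz.

11.15 MHz, 16.05 MHz, 24.75 MHz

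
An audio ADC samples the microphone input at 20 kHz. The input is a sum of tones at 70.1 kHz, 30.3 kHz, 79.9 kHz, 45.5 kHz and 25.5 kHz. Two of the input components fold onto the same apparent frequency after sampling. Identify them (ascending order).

25.5 kHz, 45.5 kHz

fs/2 = 10 kHz.
70.1 kHz mod fs = 10.1 kHz.
10.1 kHz > fs/2 = 10 kHz, folds to fs − 10.1 kHz = 9.9 kHz.
30.3 kHz mod fs = 10.3 kHz.
10.3 kHz > fs/2 = 10 kHz, folds to fs − 10.3 kHz = 9.7 kHz.
79.9 kHz mod fs = 19.9 kHz.
19.9 kHz > fs/2 = 10 kHz, folds to fs − 19.9 kHz = 0.1 kHz.
45.5 kHz mod fs = 5.5 kHz.
5.5 kHz ≤ fs/2 = 10 kHz, appears at 5.5 kHz.
25.5 kHz mod fs = 5.5 kHz.
5.5 kHz ≤ fs/2 = 10 kHz, appears at 5.5 kHz.
25.5 kHz and 45.5 kHz both map to 5.5 kHz.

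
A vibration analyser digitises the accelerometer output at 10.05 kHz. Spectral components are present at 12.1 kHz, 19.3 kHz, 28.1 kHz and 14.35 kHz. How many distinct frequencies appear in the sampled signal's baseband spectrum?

3

fs/2 = 5.025 kHz.
12.1 kHz mod fs = 2.05 kHz.
2.05 kHz ≤ fs/2 = 5.025 kHz, appears at 2.05 kHz.
19.3 kHz mod fs = 9.25 kHz.
9.25 kHz > fs/2 = 5.025 kHz, folds to fs − 9.25 kHz = 0.8 kHz.
28.1 kHz mod fs = 8 kHz.
8 kHz > fs/2 = 5.025 kHz, folds to fs − 8 kHz = 2.05 kHz.
14.35 kHz mod fs = 4.3 kHz.
4.3 kHz ≤ fs/2 = 5.025 kHz, appears at 4.3 kHz.
Distinct values: {0.8 kHz, 2.05 kHz, 4.3 kHz} → 3.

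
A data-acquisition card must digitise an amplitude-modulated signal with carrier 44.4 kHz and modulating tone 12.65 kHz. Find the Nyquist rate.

AM sidebands sit at fc ± fm = 31.75 kHz and 57.05 kHz.
Highest-frequency component: 57.05 kHz.
Nyquist rate = 2 × 57.05 kHz = 114.1 kHz.

114.1 kHz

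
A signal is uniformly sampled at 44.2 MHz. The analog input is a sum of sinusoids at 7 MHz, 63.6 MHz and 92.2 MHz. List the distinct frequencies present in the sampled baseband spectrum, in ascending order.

3.8 MHz, 7 MHz, 19.4 MHz

fs/2 = 22.1 MHz.
7 MHz ≤ fs/2 = 22.1 MHz, passes unchanged.
63.6 MHz mod fs = 19.4 MHz.
19.4 MHz ≤ fs/2 = 22.1 MHz, appears at 19.4 MHz.
92.2 MHz mod fs = 3.8 MHz.
3.8 MHz ≤ fs/2 = 22.1 MHz, appears at 3.8 MHz.
Distinct values: {3.8 MHz, 7 MHz, 19.4 MHz}.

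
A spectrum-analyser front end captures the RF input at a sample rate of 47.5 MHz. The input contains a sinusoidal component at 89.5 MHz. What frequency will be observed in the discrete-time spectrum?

89.5 MHz mod fs = 42 MHz.
42 MHz > fs/2 = 23.75 MHz, folds to fs − 42 MHz = 5.5 MHz.

5.5 MHz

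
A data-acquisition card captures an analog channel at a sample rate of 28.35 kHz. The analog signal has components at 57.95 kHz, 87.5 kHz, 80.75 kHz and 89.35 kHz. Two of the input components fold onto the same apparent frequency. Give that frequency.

4.3 kHz

fs/2 = 14.175 kHz.
57.95 kHz mod fs = 1.25 kHz.
1.25 kHz ≤ fs/2 = 14.175 kHz, appears at 1.25 kHz.
87.5 kHz mod fs = 2.45 kHz.
2.45 kHz ≤ fs/2 = 14.175 kHz, appears at 2.45 kHz.
80.75 kHz mod fs = 24.05 kHz.
24.05 kHz > fs/2 = 14.175 kHz, folds to fs − 24.05 kHz = 4.3 kHz.
89.35 kHz mod fs = 4.3 kHz.
4.3 kHz ≤ fs/2 = 14.175 kHz, appears at 4.3 kHz.
80.75 kHz and 89.35 kHz both map to 4.3 kHz.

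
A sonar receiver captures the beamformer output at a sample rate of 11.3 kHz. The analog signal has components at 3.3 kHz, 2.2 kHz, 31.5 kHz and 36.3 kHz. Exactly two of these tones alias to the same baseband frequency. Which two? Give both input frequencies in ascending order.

31.5 kHz, 36.3 kHz

fs/2 = 5.65 kHz.
3.3 kHz ≤ fs/2 = 5.65 kHz, passes unchanged.
2.2 kHz ≤ fs/2 = 5.65 kHz, passes unchanged.
31.5 kHz mod fs = 8.9 kHz.
8.9 kHz > fs/2 = 5.65 kHz, folds to fs − 8.9 kHz = 2.4 kHz.
36.3 kHz mod fs = 2.4 kHz.
2.4 kHz ≤ fs/2 = 5.65 kHz, appears at 2.4 kHz.
31.5 kHz and 36.3 kHz both map to 2.4 kHz.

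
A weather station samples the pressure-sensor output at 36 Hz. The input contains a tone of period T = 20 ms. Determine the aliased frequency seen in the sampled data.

T = 20 ms → f = 1/T = 50 Hz.
50 Hz mod fs = 14 Hz.
14 Hz ≤ fs/2 = 18 Hz, appears at 14 Hz.

14 Hz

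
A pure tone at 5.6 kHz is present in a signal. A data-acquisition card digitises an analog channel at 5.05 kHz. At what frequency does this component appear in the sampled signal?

5.6 kHz mod fs = 0.55 kHz.
0.55 kHz ≤ fs/2 = 2.525 kHz, appears at 0.55 kHz.

0.55 kHz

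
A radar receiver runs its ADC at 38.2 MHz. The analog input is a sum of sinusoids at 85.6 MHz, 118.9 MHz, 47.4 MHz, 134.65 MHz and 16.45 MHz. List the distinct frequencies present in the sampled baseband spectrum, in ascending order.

4.3 MHz, 9.2 MHz, 16.45 MHz, 18.15 MHz

fs/2 = 19.1 MHz.
85.6 MHz mod fs = 9.2 MHz.
9.2 MHz ≤ fs/2 = 19.1 MHz, appears at 9.2 MHz.
118.9 MHz mod fs = 4.3 MHz.
4.3 MHz ≤ fs/2 = 19.1 MHz, appears at 4.3 MHz.
47.4 MHz mod fs = 9.2 MHz.
9.2 MHz ≤ fs/2 = 19.1 MHz, appears at 9.2 MHz.
134.65 MHz mod fs = 20.05 MHz.
20.05 MHz > fs/2 = 19.1 MHz, folds to fs − 20.05 MHz = 18.15 MHz.
16.45 MHz ≤ fs/2 = 19.1 MHz, passes unchanged.
Distinct values: {4.3 MHz, 9.2 MHz, 16.45 MHz, 18.15 MHz}.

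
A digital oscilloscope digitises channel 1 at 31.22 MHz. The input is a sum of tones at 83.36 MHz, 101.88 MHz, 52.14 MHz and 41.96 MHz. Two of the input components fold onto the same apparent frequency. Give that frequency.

fs/2 = 15.61 MHz.
83.36 MHz mod fs = 20.92 MHz.
20.92 MHz > fs/2 = 15.61 MHz, folds to fs − 20.92 MHz = 10.3 MHz.
101.88 MHz mod fs = 8.22 MHz.
8.22 MHz ≤ fs/2 = 15.61 MHz, appears at 8.22 MHz.
52.14 MHz mod fs = 20.92 MHz.
20.92 MHz > fs/2 = 15.61 MHz, folds to fs − 20.92 MHz = 10.3 MHz.
41.96 MHz mod fs = 10.74 MHz.
10.74 MHz ≤ fs/2 = 15.61 MHz, appears at 10.74 MHz.
52.14 MHz and 83.36 MHz both map to 10.3 MHz.

10.3 MHz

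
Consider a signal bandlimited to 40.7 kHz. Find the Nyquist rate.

Nyquist rate = 2 × 40.7 kHz = 81.4 kHz.

81.4 kHz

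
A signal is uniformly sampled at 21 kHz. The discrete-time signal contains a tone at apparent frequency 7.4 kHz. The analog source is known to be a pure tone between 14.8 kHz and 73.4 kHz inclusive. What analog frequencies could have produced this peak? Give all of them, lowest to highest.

Frequencies that alias to 7.4 kHz are k·fs ± 7.4 kHz for integer k ≥ 0.
k=0: 7.4 kHz.
k=1: 13.6 kHz, 28.4 kHz.
k=2: 34.6 kHz, 49.4 kHz.
k=3: 55.6 kHz, 70.4 kHz.
k=4: 76.6 kHz, 91.4 kHz.
Within [14.8 kHz, 73.4 kHz]: 28.4 kHz, 34.6 kHz, 49.4 kHz, 55.6 kHz, 70.4 kHz.

28.4 kHz, 34.6 kHz, 49.4 kHz, 55.6 kHz, 70.4 kHz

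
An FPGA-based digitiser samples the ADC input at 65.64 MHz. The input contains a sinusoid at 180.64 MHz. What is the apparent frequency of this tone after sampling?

16.28 MHz

180.64 MHz mod fs = 49.36 MHz.
49.36 MHz > fs/2 = 32.82 MHz, folds to fs − 49.36 MHz = 16.28 MHz.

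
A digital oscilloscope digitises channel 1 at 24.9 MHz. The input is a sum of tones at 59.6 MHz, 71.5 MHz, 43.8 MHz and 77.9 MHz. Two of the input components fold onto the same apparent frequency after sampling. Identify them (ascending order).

fs/2 = 12.45 MHz.
59.6 MHz mod fs = 9.8 MHz.
9.8 MHz ≤ fs/2 = 12.45 MHz, appears at 9.8 MHz.
71.5 MHz mod fs = 21.7 MHz.
21.7 MHz > fs/2 = 12.45 MHz, folds to fs − 21.7 MHz = 3.2 MHz.
43.8 MHz mod fs = 18.9 MHz.
18.9 MHz > fs/2 = 12.45 MHz, folds to fs − 18.9 MHz = 6 MHz.
77.9 MHz mod fs = 3.2 MHz.
3.2 MHz ≤ fs/2 = 12.45 MHz, appears at 3.2 MHz.
71.5 MHz and 77.9 MHz both map to 3.2 MHz.

71.5 MHz, 77.9 MHz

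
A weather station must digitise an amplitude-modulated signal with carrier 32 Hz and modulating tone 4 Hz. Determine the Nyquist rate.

72 Hz

AM sidebands sit at fc ± fm = 28 Hz and 36 Hz.
Highest-frequency component: 36 Hz.
Nyquist rate = 2 × 36 Hz = 72 Hz.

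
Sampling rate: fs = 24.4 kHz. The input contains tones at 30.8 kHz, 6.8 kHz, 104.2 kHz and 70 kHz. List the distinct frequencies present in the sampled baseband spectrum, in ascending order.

fs/2 = 12.2 kHz.
30.8 kHz mod fs = 6.4 kHz.
6.4 kHz ≤ fs/2 = 12.2 kHz, appears at 6.4 kHz.
6.8 kHz ≤ fs/2 = 12.2 kHz, passes unchanged.
104.2 kHz mod fs = 6.6 kHz.
6.6 kHz ≤ fs/2 = 12.2 kHz, appears at 6.6 kHz.
70 kHz mod fs = 21.2 kHz.
21.2 kHz > fs/2 = 12.2 kHz, folds to fs − 21.2 kHz = 3.2 kHz.
Distinct values: {3.2 kHz, 6.4 kHz, 6.6 kHz, 6.8 kHz}.

3.2 kHz, 6.4 kHz, 6.6 kHz, 6.8 kHz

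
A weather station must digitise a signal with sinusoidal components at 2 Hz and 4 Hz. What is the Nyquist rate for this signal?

8 Hz

Highest-frequency component: 4 Hz.
Nyquist rate = 2 × 4 Hz = 8 Hz.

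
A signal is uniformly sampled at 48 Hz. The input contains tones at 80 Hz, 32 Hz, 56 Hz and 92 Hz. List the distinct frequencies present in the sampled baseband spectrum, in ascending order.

4 Hz, 8 Hz, 16 Hz

fs/2 = 24 Hz.
80 Hz mod fs = 32 Hz.
32 Hz > fs/2 = 24 Hz, folds to fs − 32 Hz = 16 Hz.
32 Hz > fs/2 = 24 Hz, folds to fs − 32 Hz = 16 Hz.
56 Hz mod fs = 8 Hz.
8 Hz ≤ fs/2 = 24 Hz, appears at 8 Hz.
92 Hz mod fs = 44 Hz.
44 Hz > fs/2 = 24 Hz, folds to fs − 44 Hz = 4 Hz.
Distinct values: {4 Hz, 8 Hz, 16 Hz}.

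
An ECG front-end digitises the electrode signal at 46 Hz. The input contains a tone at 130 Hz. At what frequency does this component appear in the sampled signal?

8 Hz

130 Hz mod fs = 38 Hz.
38 Hz > fs/2 = 23 Hz, folds to fs − 38 Hz = 8 Hz.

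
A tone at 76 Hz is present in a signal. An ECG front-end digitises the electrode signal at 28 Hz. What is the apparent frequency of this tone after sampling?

76 Hz mod fs = 20 Hz.
20 Hz > fs/2 = 14 Hz, folds to fs − 20 Hz = 8 Hz.

8 Hz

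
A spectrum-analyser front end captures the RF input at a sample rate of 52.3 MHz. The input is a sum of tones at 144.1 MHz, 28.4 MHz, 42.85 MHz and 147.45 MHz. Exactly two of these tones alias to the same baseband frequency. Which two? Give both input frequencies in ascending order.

42.85 MHz, 147.45 MHz

fs/2 = 26.15 MHz.
144.1 MHz mod fs = 39.5 MHz.
39.5 MHz > fs/2 = 26.15 MHz, folds to fs − 39.5 MHz = 12.8 MHz.
28.4 MHz > fs/2 = 26.15 MHz, folds to fs − 28.4 MHz = 23.9 MHz.
42.85 MHz > fs/2 = 26.15 MHz, folds to fs − 42.85 MHz = 9.45 MHz.
147.45 MHz mod fs = 42.85 MHz.
42.85 MHz > fs/2 = 26.15 MHz, folds to fs − 42.85 MHz = 9.45 MHz.
42.85 MHz and 147.45 MHz both map to 9.45 MHz.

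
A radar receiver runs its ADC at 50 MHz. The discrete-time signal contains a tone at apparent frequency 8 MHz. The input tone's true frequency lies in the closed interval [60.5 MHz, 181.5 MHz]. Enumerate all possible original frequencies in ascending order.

92 MHz, 108 MHz, 142 MHz, 158 MHz

Frequencies that alias to 8 MHz are k·fs ± 8 MHz for integer k ≥ 0.
k=0: 8 MHz.
k=1: 42 MHz, 58 MHz.
k=2: 92 MHz, 108 MHz.
k=3: 142 MHz, 158 MHz.
k=4: 192 MHz, 208 MHz.
Within [60.5 MHz, 181.5 MHz]: 92 MHz, 108 MHz, 142 MHz, 158 MHz.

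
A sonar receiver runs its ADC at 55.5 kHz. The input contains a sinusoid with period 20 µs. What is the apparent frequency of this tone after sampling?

5.5 kHz

T = 20 µs → f = 1/T = 50 kHz.
50 kHz > fs/2 = 27.75 kHz, folds to fs − 50 kHz = 5.5 kHz.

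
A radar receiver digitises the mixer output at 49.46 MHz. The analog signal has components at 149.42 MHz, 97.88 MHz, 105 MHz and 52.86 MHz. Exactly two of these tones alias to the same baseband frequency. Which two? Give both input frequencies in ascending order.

fs/2 = 24.73 MHz.
149.42 MHz mod fs = 1.04 MHz.
1.04 MHz ≤ fs/2 = 24.73 MHz, appears at 1.04 MHz.
97.88 MHz mod fs = 48.42 MHz.
48.42 MHz > fs/2 = 24.73 MHz, folds to fs − 48.42 MHz = 1.04 MHz.
105 MHz mod fs = 6.08 MHz.
6.08 MHz ≤ fs/2 = 24.73 MHz, appears at 6.08 MHz.
52.86 MHz mod fs = 3.4 MHz.
3.4 MHz ≤ fs/2 = 24.73 MHz, appears at 3.4 MHz.
97.88 MHz and 149.42 MHz both map to 1.04 MHz.

97.88 MHz, 149.42 MHz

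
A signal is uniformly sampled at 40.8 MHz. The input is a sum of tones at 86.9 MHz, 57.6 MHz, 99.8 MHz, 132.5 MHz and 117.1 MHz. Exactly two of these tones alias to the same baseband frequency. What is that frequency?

5.3 MHz

fs/2 = 20.4 MHz.
86.9 MHz mod fs = 5.3 MHz.
5.3 MHz ≤ fs/2 = 20.4 MHz, appears at 5.3 MHz.
57.6 MHz mod fs = 16.8 MHz.
16.8 MHz ≤ fs/2 = 20.4 MHz, appears at 16.8 MHz.
99.8 MHz mod fs = 18.2 MHz.
18.2 MHz ≤ fs/2 = 20.4 MHz, appears at 18.2 MHz.
132.5 MHz mod fs = 10.1 MHz.
10.1 MHz ≤ fs/2 = 20.4 MHz, appears at 10.1 MHz.
117.1 MHz mod fs = 35.5 MHz.
35.5 MHz > fs/2 = 20.4 MHz, folds to fs − 35.5 MHz = 5.3 MHz.
86.9 MHz and 117.1 MHz both map to 5.3 MHz.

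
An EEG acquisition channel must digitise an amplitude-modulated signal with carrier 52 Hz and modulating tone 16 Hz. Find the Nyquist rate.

136 Hz

AM sidebands sit at fc ± fm = 36 Hz and 68 Hz.
Highest-frequency component: 68 Hz.
Nyquist rate = 2 × 68 Hz = 136 Hz.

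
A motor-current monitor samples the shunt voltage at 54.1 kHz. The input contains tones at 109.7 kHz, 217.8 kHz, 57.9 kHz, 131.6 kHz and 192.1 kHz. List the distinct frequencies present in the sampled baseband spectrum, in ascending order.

1.4 kHz, 1.5 kHz, 3.8 kHz, 23.4 kHz, 24.3 kHz

fs/2 = 27.05 kHz.
109.7 kHz mod fs = 1.5 kHz.
1.5 kHz ≤ fs/2 = 27.05 kHz, appears at 1.5 kHz.
217.8 kHz mod fs = 1.4 kHz.
1.4 kHz ≤ fs/2 = 27.05 kHz, appears at 1.4 kHz.
57.9 kHz mod fs = 3.8 kHz.
3.8 kHz ≤ fs/2 = 27.05 kHz, appears at 3.8 kHz.
131.6 kHz mod fs = 23.4 kHz.
23.4 kHz ≤ fs/2 = 27.05 kHz, appears at 23.4 kHz.
192.1 kHz mod fs = 29.8 kHz.
29.8 kHz > fs/2 = 27.05 kHz, folds to fs − 29.8 kHz = 24.3 kHz.
Distinct values: {1.4 kHz, 1.5 kHz, 3.8 kHz, 23.4 kHz, 24.3 kHz}.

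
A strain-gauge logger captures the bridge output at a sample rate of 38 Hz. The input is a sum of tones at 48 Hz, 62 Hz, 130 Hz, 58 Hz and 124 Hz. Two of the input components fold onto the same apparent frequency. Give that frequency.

fs/2 = 19 Hz.
48 Hz mod fs = 10 Hz.
10 Hz ≤ fs/2 = 19 Hz, appears at 10 Hz.
62 Hz mod fs = 24 Hz.
24 Hz > fs/2 = 19 Hz, folds to fs − 24 Hz = 14 Hz.
130 Hz mod fs = 16 Hz.
16 Hz ≤ fs/2 = 19 Hz, appears at 16 Hz.
58 Hz mod fs = 20 Hz.
20 Hz > fs/2 = 19 Hz, folds to fs − 20 Hz = 18 Hz.
124 Hz mod fs = 10 Hz.
10 Hz ≤ fs/2 = 19 Hz, appears at 10 Hz.
48 Hz and 124 Hz both map to 10 Hz.

10 Hz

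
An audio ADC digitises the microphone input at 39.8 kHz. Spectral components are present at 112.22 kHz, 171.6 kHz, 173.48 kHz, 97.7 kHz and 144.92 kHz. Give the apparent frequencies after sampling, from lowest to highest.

fs/2 = 19.9 kHz.
112.22 kHz mod fs = 32.62 kHz.
32.62 kHz > fs/2 = 19.9 kHz, folds to fs − 32.62 kHz = 7.18 kHz.
171.6 kHz mod fs = 12.4 kHz.
12.4 kHz ≤ fs/2 = 19.9 kHz, appears at 12.4 kHz.
173.48 kHz mod fs = 14.28 kHz.
14.28 kHz ≤ fs/2 = 19.9 kHz, appears at 14.28 kHz.
97.7 kHz mod fs = 18.1 kHz.
18.1 kHz ≤ fs/2 = 19.9 kHz, appears at 18.1 kHz.
144.92 kHz mod fs = 25.52 kHz.
25.52 kHz > fs/2 = 19.9 kHz, folds to fs − 25.52 kHz = 14.28 kHz.
Distinct values: {7.18 kHz, 12.4 kHz, 14.28 kHz, 18.1 kHz}.

7.18 kHz, 12.4 kHz, 14.28 kHz, 18.1 kHz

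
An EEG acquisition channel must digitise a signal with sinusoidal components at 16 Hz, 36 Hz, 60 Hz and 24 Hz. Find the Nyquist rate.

Highest-frequency component: 60 Hz.
Nyquist rate = 2 × 60 Hz = 120 Hz.

120 Hz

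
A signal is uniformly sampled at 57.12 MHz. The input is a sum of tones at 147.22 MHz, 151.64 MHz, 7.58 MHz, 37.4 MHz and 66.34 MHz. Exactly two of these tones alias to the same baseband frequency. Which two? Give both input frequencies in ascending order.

37.4 MHz, 151.64 MHz

fs/2 = 28.56 MHz.
147.22 MHz mod fs = 32.98 MHz.
32.98 MHz > fs/2 = 28.56 MHz, folds to fs − 32.98 MHz = 24.14 MHz.
151.64 MHz mod fs = 37.4 MHz.
37.4 MHz > fs/2 = 28.56 MHz, folds to fs − 37.4 MHz = 19.72 MHz.
7.58 MHz ≤ fs/2 = 28.56 MHz, passes unchanged.
37.4 MHz > fs/2 = 28.56 MHz, folds to fs − 37.4 MHz = 19.72 MHz.
66.34 MHz mod fs = 9.22 MHz.
9.22 MHz ≤ fs/2 = 28.56 MHz, appears at 9.22 MHz.
37.4 MHz and 151.64 MHz both map to 19.72 MHz.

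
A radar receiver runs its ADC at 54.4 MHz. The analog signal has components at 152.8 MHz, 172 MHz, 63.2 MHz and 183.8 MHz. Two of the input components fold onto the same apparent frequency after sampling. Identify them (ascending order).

fs/2 = 27.2 MHz.
152.8 MHz mod fs = 44 MHz.
44 MHz > fs/2 = 27.2 MHz, folds to fs − 44 MHz = 10.4 MHz.
172 MHz mod fs = 8.8 MHz.
8.8 MHz ≤ fs/2 = 27.2 MHz, appears at 8.8 MHz.
63.2 MHz mod fs = 8.8 MHz.
8.8 MHz ≤ fs/2 = 27.2 MHz, appears at 8.8 MHz.
183.8 MHz mod fs = 20.6 MHz.
20.6 MHz ≤ fs/2 = 27.2 MHz, appears at 20.6 MHz.
63.2 MHz and 172 MHz both map to 8.8 MHz.

63.2 MHz, 172 MHz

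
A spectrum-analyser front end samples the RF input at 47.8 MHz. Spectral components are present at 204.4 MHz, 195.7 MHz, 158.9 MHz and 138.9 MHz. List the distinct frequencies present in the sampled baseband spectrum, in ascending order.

4.5 MHz, 13.2 MHz, 15.5 MHz

fs/2 = 23.9 MHz.
204.4 MHz mod fs = 13.2 MHz.
13.2 MHz ≤ fs/2 = 23.9 MHz, appears at 13.2 MHz.
195.7 MHz mod fs = 4.5 MHz.
4.5 MHz ≤ fs/2 = 23.9 MHz, appears at 4.5 MHz.
158.9 MHz mod fs = 15.5 MHz.
15.5 MHz ≤ fs/2 = 23.9 MHz, appears at 15.5 MHz.
138.9 MHz mod fs = 43.3 MHz.
43.3 MHz > fs/2 = 23.9 MHz, folds to fs − 43.3 MHz = 4.5 MHz.
Distinct values: {4.5 MHz, 13.2 MHz, 15.5 MHz}.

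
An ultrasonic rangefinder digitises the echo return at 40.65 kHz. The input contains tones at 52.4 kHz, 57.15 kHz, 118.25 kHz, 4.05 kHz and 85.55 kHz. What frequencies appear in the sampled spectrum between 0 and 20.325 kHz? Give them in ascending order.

fs/2 = 20.325 kHz.
52.4 kHz mod fs = 11.75 kHz.
11.75 kHz ≤ fs/2 = 20.325 kHz, appears at 11.75 kHz.
57.15 kHz mod fs = 16.5 kHz.
16.5 kHz ≤ fs/2 = 20.325 kHz, appears at 16.5 kHz.
118.25 kHz mod fs = 36.95 kHz.
36.95 kHz > fs/2 = 20.325 kHz, folds to fs − 36.95 kHz = 3.7 kHz.
4.05 kHz ≤ fs/2 = 20.325 kHz, passes unchanged.
85.55 kHz mod fs = 4.25 kHz.
4.25 kHz ≤ fs/2 = 20.325 kHz, appears at 4.25 kHz.
Distinct values: {3.7 kHz, 4.05 kHz, 4.25 kHz, 11.75 kHz, 16.5 kHz}.

3.7 kHz, 4.05 kHz, 4.25 kHz, 11.75 kHz, 16.5 kHz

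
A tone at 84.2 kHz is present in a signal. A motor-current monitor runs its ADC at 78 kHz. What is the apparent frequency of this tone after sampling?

6.2 kHz

84.2 kHz mod fs = 6.2 kHz.
6.2 kHz ≤ fs/2 = 39 kHz, appears at 6.2 kHz.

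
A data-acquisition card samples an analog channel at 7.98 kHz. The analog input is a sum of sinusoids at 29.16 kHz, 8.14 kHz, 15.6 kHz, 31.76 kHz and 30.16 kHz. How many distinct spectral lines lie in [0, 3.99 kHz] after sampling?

4

fs/2 = 3.99 kHz.
29.16 kHz mod fs = 5.22 kHz.
5.22 kHz > fs/2 = 3.99 kHz, folds to fs − 5.22 kHz = 2.76 kHz.
8.14 kHz mod fs = 0.16 kHz.
0.16 kHz ≤ fs/2 = 3.99 kHz, appears at 0.16 kHz.
15.6 kHz mod fs = 7.62 kHz.
7.62 kHz > fs/2 = 3.99 kHz, folds to fs − 7.62 kHz = 0.36 kHz.
31.76 kHz mod fs = 7.82 kHz.
7.82 kHz > fs/2 = 3.99 kHz, folds to fs − 7.82 kHz = 0.16 kHz.
30.16 kHz mod fs = 6.22 kHz.
6.22 kHz > fs/2 = 3.99 kHz, folds to fs − 6.22 kHz = 1.76 kHz.
Distinct values: {0.16 kHz, 0.36 kHz, 1.76 kHz, 2.76 kHz} → 4.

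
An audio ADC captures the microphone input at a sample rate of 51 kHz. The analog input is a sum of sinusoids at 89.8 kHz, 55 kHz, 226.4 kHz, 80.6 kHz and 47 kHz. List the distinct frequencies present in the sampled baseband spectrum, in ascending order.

fs/2 = 25.5 kHz.
89.8 kHz mod fs = 38.8 kHz.
38.8 kHz > fs/2 = 25.5 kHz, folds to fs − 38.8 kHz = 12.2 kHz.
55 kHz mod fs = 4 kHz.
4 kHz ≤ fs/2 = 25.5 kHz, appears at 4 kHz.
226.4 kHz mod fs = 22.4 kHz.
22.4 kHz ≤ fs/2 = 25.5 kHz, appears at 22.4 kHz.
80.6 kHz mod fs = 29.6 kHz.
29.6 kHz > fs/2 = 25.5 kHz, folds to fs − 29.6 kHz = 21.4 kHz.
47 kHz > fs/2 = 25.5 kHz, folds to fs − 47 kHz = 4 kHz.
Distinct values: {4 kHz, 12.2 kHz, 21.4 kHz, 22.4 kHz}.

4 kHz, 12.2 kHz, 21.4 kHz, 22.4 kHz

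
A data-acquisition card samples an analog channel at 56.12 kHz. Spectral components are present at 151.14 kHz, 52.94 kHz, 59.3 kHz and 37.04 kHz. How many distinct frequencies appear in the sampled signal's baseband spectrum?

3

fs/2 = 28.06 kHz.
151.14 kHz mod fs = 38.9 kHz.
38.9 kHz > fs/2 = 28.06 kHz, folds to fs − 38.9 kHz = 17.22 kHz.
52.94 kHz > fs/2 = 28.06 kHz, folds to fs − 52.94 kHz = 3.18 kHz.
59.3 kHz mod fs = 3.18 kHz.
3.18 kHz ≤ fs/2 = 28.06 kHz, appears at 3.18 kHz.
37.04 kHz > fs/2 = 28.06 kHz, folds to fs − 37.04 kHz = 19.08 kHz.
Distinct values: {3.18 kHz, 17.22 kHz, 19.08 kHz} → 3.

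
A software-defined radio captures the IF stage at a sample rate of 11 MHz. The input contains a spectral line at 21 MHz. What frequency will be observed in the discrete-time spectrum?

1 MHz

21 MHz mod fs = 10 MHz.
10 MHz > fs/2 = 5.5 MHz, folds to fs − 10 MHz = 1 MHz.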